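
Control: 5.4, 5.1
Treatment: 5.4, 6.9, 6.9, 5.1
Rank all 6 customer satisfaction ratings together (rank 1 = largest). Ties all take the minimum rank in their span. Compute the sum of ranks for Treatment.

10

Sorted (descending): 6.9, 6.9, 5.4, 5.4, 5.1, 5.1
The 2 values of 6.9 occupy positions 1–2 → each gets rank 1.
The 2 values of 5.4 occupy positions 3–4 → each gets rank 3.
The 2 values of 5.1 occupy positions 5–6 → each gets rank 5.
Treatment values → pooled ranks: 5.4→3, 6.9→1, 6.9→1, 5.1→5
Rank sum = 3 + 1 + 1 + 5 = 10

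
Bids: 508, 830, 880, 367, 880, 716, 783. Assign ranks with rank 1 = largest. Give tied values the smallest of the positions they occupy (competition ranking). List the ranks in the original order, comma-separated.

Sorted (descending): 880, 880, 830, 783, 716, 508, 367
The 2 values of 880 occupy positions 1–2 → each gets rank 1.

6, 3, 1, 7, 1, 5, 4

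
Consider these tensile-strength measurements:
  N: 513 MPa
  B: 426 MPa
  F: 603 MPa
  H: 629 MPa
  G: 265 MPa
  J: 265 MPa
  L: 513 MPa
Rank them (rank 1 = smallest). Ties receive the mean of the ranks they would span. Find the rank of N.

4.5

Sorted (ascending): 265, 265, 426, 513, 513, 603, 629
The 2 values of 265 occupy positions 1–2 → average rank (1+2)/2 = 1.5.
The 2 values of 513 occupy positions 4–5 → average rank (4+5)/2 = 4.5.
N has value 513 MPa → rank 4.5.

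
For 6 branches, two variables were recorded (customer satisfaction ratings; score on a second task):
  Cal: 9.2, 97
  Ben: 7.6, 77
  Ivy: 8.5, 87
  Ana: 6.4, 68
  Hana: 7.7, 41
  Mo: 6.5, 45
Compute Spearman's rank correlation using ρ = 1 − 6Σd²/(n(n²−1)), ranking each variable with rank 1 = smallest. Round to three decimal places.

Ranks of variable 1: 6, 3, 5, 1, 4, 2
Ranks of variable 2: 6, 4, 5, 3, 1, 2
d = r₁ − r₂: 0, -1, 0, -2, 3, 0
d²: 0, 1, 0, 4, 9, 0; Σd² = 14
ρ = 1 − 6·14/(6·35) = 1 − 84/210 = 0.600

0.600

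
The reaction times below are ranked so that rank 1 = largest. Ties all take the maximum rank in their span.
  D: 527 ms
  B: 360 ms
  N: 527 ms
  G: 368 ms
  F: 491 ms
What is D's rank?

Sorted (descending): 527, 527, 491, 368, 360
The 2 values of 527 occupy positions 1–2 → each gets rank 2.
D has value 527 ms → rank 2.

2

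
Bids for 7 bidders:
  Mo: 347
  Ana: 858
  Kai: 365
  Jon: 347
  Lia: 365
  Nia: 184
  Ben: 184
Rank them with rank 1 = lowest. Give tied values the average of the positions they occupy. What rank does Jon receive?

3.5

Sorted (ascending): 184, 184, 347, 347, 365, 365, 858
The 2 values of 184 occupy positions 1–2 → average rank (1+2)/2 = 1.5.
The 2 values of 347 occupy positions 3–4 → average rank (3+4)/2 = 3.5.
The 2 values of 365 occupy positions 5–6 → average rank (5+6)/2 = 5.5.
Jon has value 347 → rank 3.5.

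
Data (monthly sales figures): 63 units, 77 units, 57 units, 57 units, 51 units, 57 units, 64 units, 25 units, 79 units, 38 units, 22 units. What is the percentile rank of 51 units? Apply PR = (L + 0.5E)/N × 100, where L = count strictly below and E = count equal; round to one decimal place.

N = 11.
Strictly below 51: 3. Equal to 51: 1.
PR = (3 + 0.5·1)/11 × 100 = 31.8

31.8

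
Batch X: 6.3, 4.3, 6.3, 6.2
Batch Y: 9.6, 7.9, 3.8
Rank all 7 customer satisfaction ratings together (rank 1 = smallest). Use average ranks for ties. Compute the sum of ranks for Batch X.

14

Sorted (ascending): 3.8, 4.3, 6.2, 6.3, 6.3, 7.9, 9.6
The 2 values of 6.3 occupy positions 4–5 → average rank (4+5)/2 = 4.5.
Batch X values → pooled ranks: 6.3→4.5, 4.3→2, 6.3→4.5, 6.2→3
Rank sum = 4.5 + 2 + 4.5 + 3 = 14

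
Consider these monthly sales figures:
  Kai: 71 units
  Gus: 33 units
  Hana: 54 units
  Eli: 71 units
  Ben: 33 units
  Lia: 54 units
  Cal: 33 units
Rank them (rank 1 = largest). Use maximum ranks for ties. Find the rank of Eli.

Sorted (descending): 71, 71, 54, 54, 33, 33, 33
The 2 values of 71 occupy positions 1–2 → each gets rank 2.
The 2 values of 54 occupy positions 3–4 → each gets rank 4.
The 3 values of 33 occupy positions 5–7 → each gets rank 7.
Eli has value 71 units → rank 2.

2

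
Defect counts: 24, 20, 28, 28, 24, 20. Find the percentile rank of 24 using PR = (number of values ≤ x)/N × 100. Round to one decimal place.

66.7

N = 6.
Strictly below 24: 2. Equal to 24: 2.
PR = 4/6 × 100 = 66.7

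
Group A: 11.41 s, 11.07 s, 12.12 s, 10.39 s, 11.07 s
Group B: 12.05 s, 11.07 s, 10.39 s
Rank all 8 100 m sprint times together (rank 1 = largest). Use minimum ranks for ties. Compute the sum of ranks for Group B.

Sorted (descending): 12.12, 12.05, 11.41, 11.07, 11.07, 11.07, 10.39, 10.39
The 3 values of 11.07 occupy positions 4–6 → each gets rank 4.
The 2 values of 10.39 occupy positions 7–8 → each gets rank 7.
Group B values → pooled ranks: 12.05→2, 11.07→4, 10.39→7
Rank sum = 2 + 4 + 7 = 13

13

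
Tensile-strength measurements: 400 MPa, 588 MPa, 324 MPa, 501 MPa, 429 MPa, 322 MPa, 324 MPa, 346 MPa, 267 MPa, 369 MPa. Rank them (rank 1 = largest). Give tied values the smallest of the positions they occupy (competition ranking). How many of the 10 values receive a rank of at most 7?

Sorted (descending): 588, 501, 429, 400, 369, 346, 324, 324, 322, 267
The 2 values of 324 occupy positions 7–8 → each gets rank 7.
Ranks ≤ 7: {1, 2, 3, 4, 5, 6, 7, 7} → 8 values.

8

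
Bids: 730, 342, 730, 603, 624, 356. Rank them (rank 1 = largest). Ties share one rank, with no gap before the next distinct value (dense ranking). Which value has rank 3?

603

Sorted (descending): 730, 730, 624, 603, 356, 342
The 2 values of 730 share dense rank 1.
Remaining distinct values take the next consecutive integers.
Rank 3 → value 603.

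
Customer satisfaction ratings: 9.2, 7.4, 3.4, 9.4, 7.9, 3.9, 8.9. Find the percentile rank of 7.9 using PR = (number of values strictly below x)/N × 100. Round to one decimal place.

42.9

N = 7.
Strictly below 7.9: 3. Equal to 7.9: 1.
PR = 3/7 × 100 = 42.9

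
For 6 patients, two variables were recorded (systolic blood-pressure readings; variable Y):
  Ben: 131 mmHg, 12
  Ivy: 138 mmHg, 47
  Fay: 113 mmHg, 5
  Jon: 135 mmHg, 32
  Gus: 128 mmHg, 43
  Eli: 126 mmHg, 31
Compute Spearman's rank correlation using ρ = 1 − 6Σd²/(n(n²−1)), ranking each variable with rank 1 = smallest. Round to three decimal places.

0.714

Ranks of variable 1: 4, 6, 1, 5, 3, 2
Ranks of variable 2: 2, 6, 1, 4, 5, 3
d = r₁ − r₂: 2, 0, 0, 1, -2, -1
d²: 4, 0, 0, 1, 4, 1; Σd² = 10
ρ = 1 − 6·10/(6·35) = 1 − 60/210 = 0.714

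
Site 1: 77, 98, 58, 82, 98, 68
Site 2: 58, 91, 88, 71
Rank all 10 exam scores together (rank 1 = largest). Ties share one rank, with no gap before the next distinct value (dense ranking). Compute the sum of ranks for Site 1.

26

Sorted (descending): 98, 98, 91, 88, 82, 77, 71, 68, 58, 58
The 2 values of 98 share dense rank 1.
The 2 values of 58 share dense rank 8.
Remaining distinct values take the next consecutive integers.
Site 1 values → pooled ranks: 77→5, 98→1, 58→8, 82→4, 98→1, 68→7
Rank sum = 5 + 1 + 8 + 4 + 1 + 7 = 26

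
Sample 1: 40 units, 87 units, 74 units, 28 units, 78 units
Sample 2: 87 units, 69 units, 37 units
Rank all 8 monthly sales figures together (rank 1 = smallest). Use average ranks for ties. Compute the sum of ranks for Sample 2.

13.5

Sorted (ascending): 28, 37, 40, 69, 74, 78, 87, 87
The 2 values of 87 occupy positions 7–8 → average rank (7+8)/2 = 7.5.
Sample 2 values → pooled ranks: 87→7.5, 69→4, 37→2
Rank sum = 7.5 + 4 + 2 = 13.5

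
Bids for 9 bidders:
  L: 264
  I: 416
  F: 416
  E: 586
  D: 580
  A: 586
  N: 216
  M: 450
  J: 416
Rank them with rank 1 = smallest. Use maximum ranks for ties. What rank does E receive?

9

Sorted (ascending): 216, 264, 416, 416, 416, 450, 580, 586, 586
The 3 values of 416 occupy positions 3–5 → each gets rank 5.
The 2 values of 586 occupy positions 8–9 → each gets rank 9.
E has value 586 → rank 9.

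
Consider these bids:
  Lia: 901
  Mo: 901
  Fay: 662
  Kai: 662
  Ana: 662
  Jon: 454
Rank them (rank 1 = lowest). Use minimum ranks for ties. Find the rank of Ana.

2

Sorted (ascending): 454, 662, 662, 662, 901, 901
The 3 values of 662 occupy positions 2–4 → each gets rank 2.
The 2 values of 901 occupy positions 5–6 → each gets rank 5.
Ana has value 662 → rank 2.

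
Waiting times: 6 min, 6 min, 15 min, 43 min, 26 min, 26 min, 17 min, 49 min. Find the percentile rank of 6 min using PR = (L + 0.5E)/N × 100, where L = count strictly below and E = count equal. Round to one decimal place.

N = 8.
Strictly below 6: 0. Equal to 6: 2.
PR = (0 + 0.5·2)/8 × 100 = 12.5

12.5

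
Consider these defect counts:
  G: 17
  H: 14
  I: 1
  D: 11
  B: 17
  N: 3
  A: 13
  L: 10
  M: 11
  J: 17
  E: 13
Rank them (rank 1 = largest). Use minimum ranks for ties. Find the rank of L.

Sorted (descending): 17, 17, 17, 14, 13, 13, 11, 11, 10, 3, 1
The 3 values of 17 occupy positions 1–3 → each gets rank 1.
The 2 values of 13 occupy positions 5–6 → each gets rank 5.
The 2 values of 11 occupy positions 7–8 → each gets rank 7.
L has value 10 → rank 9.

9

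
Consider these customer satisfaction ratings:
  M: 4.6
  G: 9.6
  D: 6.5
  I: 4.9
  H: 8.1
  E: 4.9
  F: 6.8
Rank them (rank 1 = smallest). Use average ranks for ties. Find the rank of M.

Sorted (ascending): 4.6, 4.9, 4.9, 6.5, 6.8, 8.1, 9.6
The 2 values of 4.9 occupy positions 2–3 → average rank (2+3)/2 = 2.5.
M has value 4.6 → rank 1.

1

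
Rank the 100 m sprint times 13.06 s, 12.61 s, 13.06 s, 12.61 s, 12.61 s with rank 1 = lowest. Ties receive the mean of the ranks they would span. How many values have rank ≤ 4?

3

Sorted (ascending): 12.61, 12.61, 12.61, 13.06, 13.06
The 3 values of 12.61 occupy positions 1–3 → average rank 2.
The 2 values of 13.06 occupy positions 4–5 → average rank (4+5)/2 = 4.5.
Ranks ≤ 4: {2, 2, 2} → 3 values.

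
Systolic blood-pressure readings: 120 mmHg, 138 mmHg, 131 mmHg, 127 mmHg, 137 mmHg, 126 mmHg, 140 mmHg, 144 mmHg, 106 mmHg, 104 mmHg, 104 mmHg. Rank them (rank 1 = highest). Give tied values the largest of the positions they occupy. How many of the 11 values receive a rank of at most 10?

Sorted (descending): 144, 140, 138, 137, 131, 127, 126, 120, 106, 104, 104
The 2 values of 104 occupy positions 10–11 → each gets rank 11.
Ranks ≤ 10: {1, 2, 3, 4, 5, 6, 7, 8, 9} → 9 values.

9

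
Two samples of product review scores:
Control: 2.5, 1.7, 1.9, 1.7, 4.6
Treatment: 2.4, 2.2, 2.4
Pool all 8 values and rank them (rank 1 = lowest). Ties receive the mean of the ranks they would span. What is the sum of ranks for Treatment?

Sorted (ascending): 1.7, 1.7, 1.9, 2.2, 2.4, 2.4, 2.5, 4.6
The 2 values of 1.7 occupy positions 1–2 → average rank (1+2)/2 = 1.5.
The 2 values of 2.4 occupy positions 5–6 → average rank (5+6)/2 = 5.5.
Treatment values → pooled ranks: 2.4→5.5, 2.2→4, 2.4→5.5
Rank sum = 5.5 + 4 + 5.5 = 15

15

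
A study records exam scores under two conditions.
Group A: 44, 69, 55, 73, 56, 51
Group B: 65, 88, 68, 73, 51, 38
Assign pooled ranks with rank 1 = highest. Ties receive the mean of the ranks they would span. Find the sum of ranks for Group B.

Sorted (descending): 88, 73, 73, 69, 68, 65, 56, 55, 51, 51, 44, 38
The 2 values of 73 occupy positions 2–3 → average rank (2+3)/2 = 2.5.
The 2 values of 51 occupy positions 9–10 → average rank (9+10)/2 = 9.5.
Group B values → pooled ranks: 65→6, 88→1, 68→5, 73→2.5, 51→9.5, 38→12
Rank sum = 6 + 1 + 5 + 2.5 + 9.5 + 12 = 36

36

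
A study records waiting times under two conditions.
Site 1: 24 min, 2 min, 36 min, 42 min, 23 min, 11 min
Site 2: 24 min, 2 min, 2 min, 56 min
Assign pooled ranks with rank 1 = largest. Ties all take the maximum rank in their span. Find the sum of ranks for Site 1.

33

Sorted (descending): 56, 42, 36, 24, 24, 23, 11, 2, 2, 2
The 2 values of 24 occupy positions 4–5 → each gets rank 5.
The 3 values of 2 occupy positions 8–10 → each gets rank 10.
Site 1 values → pooled ranks: 24→5, 2→10, 36→3, 42→2, 23→6, 11→7
Rank sum = 5 + 10 + 3 + 2 + 6 + 7 = 33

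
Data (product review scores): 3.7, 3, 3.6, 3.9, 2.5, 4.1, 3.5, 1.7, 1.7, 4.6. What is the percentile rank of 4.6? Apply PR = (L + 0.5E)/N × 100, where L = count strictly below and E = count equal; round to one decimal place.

95.0

N = 10.
Strictly below 4.6: 9. Equal to 4.6: 1.
PR = (9 + 0.5·1)/10 × 100 = 95.0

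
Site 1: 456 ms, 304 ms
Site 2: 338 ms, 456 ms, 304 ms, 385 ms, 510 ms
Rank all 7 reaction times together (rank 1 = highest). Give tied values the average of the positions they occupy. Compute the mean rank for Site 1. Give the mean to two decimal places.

Sorted (descending): 510, 456, 456, 385, 338, 304, 304
The 2 values of 456 occupy positions 2–3 → average rank (2+3)/2 = 2.5.
The 2 values of 304 occupy positions 6–7 → average rank (6+7)/2 = 6.5.
Site 1 values → pooled ranks: 456→2.5, 304→6.5
Mean rank = (2.5 + 6.5) / 2 = 4.50

4.50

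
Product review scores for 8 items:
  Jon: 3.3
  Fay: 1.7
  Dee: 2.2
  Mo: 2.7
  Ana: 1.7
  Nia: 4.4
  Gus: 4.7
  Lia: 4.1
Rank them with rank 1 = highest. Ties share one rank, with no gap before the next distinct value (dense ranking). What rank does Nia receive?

2

Sorted (descending): 4.7, 4.4, 4.1, 3.3, 2.7, 2.2, 1.7, 1.7
The 2 values of 1.7 share dense rank 7.
Remaining distinct values take the next consecutive integers.
Nia has value 4.4 → rank 2.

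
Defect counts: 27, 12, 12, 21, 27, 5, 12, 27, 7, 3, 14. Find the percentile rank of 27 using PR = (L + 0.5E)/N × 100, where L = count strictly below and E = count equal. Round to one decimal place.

86.4

N = 11.
Strictly below 27: 8. Equal to 27: 3.
PR = (8 + 0.5·3)/11 × 100 = 86.4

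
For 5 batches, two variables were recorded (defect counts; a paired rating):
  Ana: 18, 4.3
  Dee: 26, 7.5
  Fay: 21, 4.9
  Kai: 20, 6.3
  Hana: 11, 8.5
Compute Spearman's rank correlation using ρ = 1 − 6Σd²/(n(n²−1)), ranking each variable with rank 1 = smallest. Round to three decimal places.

Ranks of variable 1: 2, 5, 4, 3, 1
Ranks of variable 2: 1, 4, 2, 3, 5
d = r₁ − r₂: 1, 1, 2, 0, -4
d²: 1, 1, 4, 0, 16; Σd² = 22
ρ = 1 − 6·22/(5·24) = 1 − 132/120 = -0.100

-0.100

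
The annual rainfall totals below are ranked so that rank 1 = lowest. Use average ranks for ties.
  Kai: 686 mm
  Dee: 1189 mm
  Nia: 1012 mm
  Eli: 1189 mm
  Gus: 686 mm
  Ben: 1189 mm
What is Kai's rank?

1.5

Sorted (ascending): 686, 686, 1012, 1189, 1189, 1189
The 2 values of 686 occupy positions 1–2 → average rank (1+2)/2 = 1.5.
The 3 values of 1189 occupy positions 4–6 → average rank 5.
Kai has value 686 mm → rank 1.5.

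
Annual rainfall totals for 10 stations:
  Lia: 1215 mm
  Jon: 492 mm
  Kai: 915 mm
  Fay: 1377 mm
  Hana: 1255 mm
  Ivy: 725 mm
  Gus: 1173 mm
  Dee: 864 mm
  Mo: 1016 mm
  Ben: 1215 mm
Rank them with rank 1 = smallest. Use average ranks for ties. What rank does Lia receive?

Sorted (ascending): 492, 725, 864, 915, 1016, 1173, 1215, 1215, 1255, 1377
The 2 values of 1215 occupy positions 7–8 → average rank (7+8)/2 = 7.5.
Lia has value 1215 mm → rank 7.5.

7.5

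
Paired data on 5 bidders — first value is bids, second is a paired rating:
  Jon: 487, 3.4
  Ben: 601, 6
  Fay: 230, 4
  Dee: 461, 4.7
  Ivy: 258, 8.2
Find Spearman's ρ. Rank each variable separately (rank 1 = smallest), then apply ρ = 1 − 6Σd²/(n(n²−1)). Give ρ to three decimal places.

0.000

Ranks of variable 1: 4, 5, 1, 3, 2
Ranks of variable 2: 1, 4, 2, 3, 5
d = r₁ − r₂: 3, 1, -1, 0, -3
d²: 9, 1, 1, 0, 9; Σd² = 20
ρ = 1 − 6·20/(5·24) = 1 − 120/120 = 0.000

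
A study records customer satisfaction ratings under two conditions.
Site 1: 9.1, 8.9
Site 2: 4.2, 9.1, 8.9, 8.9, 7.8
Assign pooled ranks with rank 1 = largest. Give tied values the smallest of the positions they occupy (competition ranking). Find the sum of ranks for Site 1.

4

Sorted (descending): 9.1, 9.1, 8.9, 8.9, 8.9, 7.8, 4.2
The 2 values of 9.1 occupy positions 1–2 → each gets rank 1.
The 3 values of 8.9 occupy positions 3–5 → each gets rank 3.
Site 1 values → pooled ranks: 9.1→1, 8.9→3
Rank sum = 1 + 3 = 4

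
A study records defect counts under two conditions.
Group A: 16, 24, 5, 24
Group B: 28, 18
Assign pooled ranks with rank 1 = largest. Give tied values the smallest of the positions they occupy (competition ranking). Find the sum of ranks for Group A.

Sorted (descending): 28, 24, 24, 18, 16, 5
The 2 values of 24 occupy positions 2–3 → each gets rank 2.
Group A values → pooled ranks: 16→5, 24→2, 5→6, 24→2
Rank sum = 5 + 2 + 6 + 2 = 15

15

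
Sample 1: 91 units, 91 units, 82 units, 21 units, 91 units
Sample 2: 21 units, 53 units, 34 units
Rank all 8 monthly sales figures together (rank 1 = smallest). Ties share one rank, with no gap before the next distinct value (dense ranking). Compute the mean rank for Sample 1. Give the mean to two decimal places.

Sorted (ascending): 21, 21, 34, 53, 82, 91, 91, 91
The 2 values of 21 share dense rank 1.
The 3 values of 91 share dense rank 5.
Remaining distinct values take the next consecutive integers.
Sample 1 values → pooled ranks: 91→5, 91→5, 82→4, 21→1, 91→5
Mean rank = (5 + 5 + 4 + 1 + 5) / 5 = 4.00

4.00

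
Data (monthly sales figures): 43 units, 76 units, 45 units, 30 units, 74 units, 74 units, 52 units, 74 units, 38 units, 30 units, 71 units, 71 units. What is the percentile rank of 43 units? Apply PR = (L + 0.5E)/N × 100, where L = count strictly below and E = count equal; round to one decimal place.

29.2

N = 12.
Strictly below 43: 3. Equal to 43: 1.
PR = (3 + 0.5·1)/12 × 100 = 29.2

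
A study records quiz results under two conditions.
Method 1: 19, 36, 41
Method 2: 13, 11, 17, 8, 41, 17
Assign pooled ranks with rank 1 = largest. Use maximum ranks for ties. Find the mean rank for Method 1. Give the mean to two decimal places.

Sorted (descending): 41, 41, 36, 19, 17, 17, 13, 11, 8
The 2 values of 41 occupy positions 1–2 → each gets rank 2.
The 2 values of 17 occupy positions 5–6 → each gets rank 6.
Method 1 values → pooled ranks: 19→4, 36→3, 41→2
Mean rank = (4 + 3 + 2) / 3 = 3.00

3.00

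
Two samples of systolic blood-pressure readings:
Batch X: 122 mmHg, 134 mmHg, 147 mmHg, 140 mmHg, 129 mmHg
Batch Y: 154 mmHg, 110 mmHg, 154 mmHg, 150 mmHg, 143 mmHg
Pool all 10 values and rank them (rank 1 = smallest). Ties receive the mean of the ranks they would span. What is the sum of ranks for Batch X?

21

Sorted (ascending): 110, 122, 129, 134, 140, 143, 147, 150, 154, 154
The 2 values of 154 occupy positions 9–10 → average rank (9+10)/2 = 9.5.
Batch X values → pooled ranks: 122→2, 134→4, 147→7, 140→5, 129→3
Rank sum = 2 + 4 + 7 + 5 + 3 = 21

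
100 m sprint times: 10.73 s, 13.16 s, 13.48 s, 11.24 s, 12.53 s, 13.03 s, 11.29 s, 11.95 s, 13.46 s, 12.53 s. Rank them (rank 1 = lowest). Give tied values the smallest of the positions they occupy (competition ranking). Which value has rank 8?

Sorted (ascending): 10.73, 11.24, 11.29, 11.95, 12.53, 12.53, 13.03, 13.16, 13.46, 13.48
The 2 values of 12.53 occupy positions 5–6 → each gets rank 5.
Rank 8 → value 13.16.

13.16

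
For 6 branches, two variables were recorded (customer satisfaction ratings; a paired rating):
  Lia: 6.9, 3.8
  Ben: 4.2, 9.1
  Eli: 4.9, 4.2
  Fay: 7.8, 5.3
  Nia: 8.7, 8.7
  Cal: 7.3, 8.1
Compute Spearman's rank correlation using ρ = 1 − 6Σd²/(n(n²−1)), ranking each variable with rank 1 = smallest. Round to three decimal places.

0.029

Ranks of variable 1: 3, 1, 2, 5, 6, 4
Ranks of variable 2: 1, 6, 2, 3, 5, 4
d = r₁ − r₂: 2, -5, 0, 2, 1, 0
d²: 4, 25, 0, 4, 1, 0; Σd² = 34
ρ = 1 − 6·34/(6·35) = 1 − 204/210 = 0.029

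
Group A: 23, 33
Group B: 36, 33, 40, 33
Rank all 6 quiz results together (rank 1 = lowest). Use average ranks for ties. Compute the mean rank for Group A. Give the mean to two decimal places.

2.00

Sorted (ascending): 23, 33, 33, 33, 36, 40
The 3 values of 33 occupy positions 2–4 → average rank 3.
Group A values → pooled ranks: 23→1, 33→3
Mean rank = (1 + 3) / 2 = 2.00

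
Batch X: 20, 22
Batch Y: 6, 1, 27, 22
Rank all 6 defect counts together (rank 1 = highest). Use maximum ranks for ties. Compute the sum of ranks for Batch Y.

Sorted (descending): 27, 22, 22, 20, 6, 1
The 2 values of 22 occupy positions 2–3 → each gets rank 3.
Batch Y values → pooled ranks: 6→5, 1→6, 27→1, 22→3
Rank sum = 5 + 6 + 1 + 3 = 15

15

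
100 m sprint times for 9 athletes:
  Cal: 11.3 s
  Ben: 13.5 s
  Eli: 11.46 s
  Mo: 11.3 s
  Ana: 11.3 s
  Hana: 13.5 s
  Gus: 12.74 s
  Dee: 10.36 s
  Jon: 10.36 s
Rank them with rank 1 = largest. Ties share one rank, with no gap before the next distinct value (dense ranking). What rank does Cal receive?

4

Sorted (descending): 13.5, 13.5, 12.74, 11.46, 11.3, 11.3, 11.3, 10.36, 10.36
The 2 values of 13.5 share dense rank 1.
The 3 values of 11.3 share dense rank 4.
The 2 values of 10.36 share dense rank 5.
Remaining distinct values take the next consecutive integers.
Cal has value 11.3 s → rank 4.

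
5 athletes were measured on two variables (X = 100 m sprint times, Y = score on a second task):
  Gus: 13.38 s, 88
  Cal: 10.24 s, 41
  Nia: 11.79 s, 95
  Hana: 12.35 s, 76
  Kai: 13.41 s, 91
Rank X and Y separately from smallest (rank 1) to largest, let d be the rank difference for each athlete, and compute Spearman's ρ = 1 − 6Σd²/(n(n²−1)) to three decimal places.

Ranks of variable 1: 4, 1, 2, 3, 5
Ranks of variable 2: 3, 1, 5, 2, 4
d = r₁ − r₂: 1, 0, -3, 1, 1
d²: 1, 0, 9, 1, 1; Σd² = 12
ρ = 1 − 6·12/(5·24) = 1 − 72/120 = 0.400

0.400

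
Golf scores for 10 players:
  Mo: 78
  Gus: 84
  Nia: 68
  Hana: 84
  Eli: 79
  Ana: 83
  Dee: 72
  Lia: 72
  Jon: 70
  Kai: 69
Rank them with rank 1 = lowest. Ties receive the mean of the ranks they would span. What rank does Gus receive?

9.5

Sorted (ascending): 68, 69, 70, 72, 72, 78, 79, 83, 84, 84
The 2 values of 72 occupy positions 4–5 → average rank (4+5)/2 = 4.5.
The 2 values of 84 occupy positions 9–10 → average rank (9+10)/2 = 9.5.
Gus has value 84 → rank 9.5.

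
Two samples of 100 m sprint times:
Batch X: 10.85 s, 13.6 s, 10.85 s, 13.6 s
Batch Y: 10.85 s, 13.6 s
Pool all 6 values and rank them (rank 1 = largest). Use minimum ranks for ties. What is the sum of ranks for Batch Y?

Sorted (descending): 13.6, 13.6, 13.6, 10.85, 10.85, 10.85
The 3 values of 13.6 occupy positions 1–3 → each gets rank 1.
The 3 values of 10.85 occupy positions 4–6 → each gets rank 4.
Batch Y values → pooled ranks: 10.85→4, 13.6→1
Rank sum = 4 + 1 = 5

5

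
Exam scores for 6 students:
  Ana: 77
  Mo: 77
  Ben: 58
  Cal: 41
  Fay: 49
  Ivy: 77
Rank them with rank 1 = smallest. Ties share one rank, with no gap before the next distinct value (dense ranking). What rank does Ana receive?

4

Sorted (ascending): 41, 49, 58, 77, 77, 77
The 3 values of 77 share dense rank 4.
Remaining distinct values take the next consecutive integers.
Ana has value 77 → rank 4.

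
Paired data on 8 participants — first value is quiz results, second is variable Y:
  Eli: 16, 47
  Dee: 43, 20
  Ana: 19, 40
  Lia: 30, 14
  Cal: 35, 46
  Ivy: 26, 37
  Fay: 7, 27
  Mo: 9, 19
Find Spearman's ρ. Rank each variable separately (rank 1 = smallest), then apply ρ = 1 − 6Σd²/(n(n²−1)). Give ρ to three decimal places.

Ranks of variable 1: 3, 8, 4, 6, 7, 5, 1, 2
Ranks of variable 2: 8, 3, 6, 1, 7, 5, 4, 2
d = r₁ − r₂: -5, 5, -2, 5, 0, 0, -3, 0
d²: 25, 25, 4, 25, 0, 0, 9, 0; Σd² = 88
ρ = 1 − 6·88/(8·63) = 1 − 528/504 = -0.048

-0.048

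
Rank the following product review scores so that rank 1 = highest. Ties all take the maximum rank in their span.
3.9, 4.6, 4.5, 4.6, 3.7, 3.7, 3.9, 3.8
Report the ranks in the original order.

5, 2, 3, 2, 8, 8, 5, 6

Sorted (descending): 4.6, 4.6, 4.5, 3.9, 3.9, 3.8, 3.7, 3.7
The 2 values of 4.6 occupy positions 1–2 → each gets rank 2.
The 2 values of 3.9 occupy positions 4–5 → each gets rank 5.
The 2 values of 3.7 occupy positions 7–8 → each gets rank 8.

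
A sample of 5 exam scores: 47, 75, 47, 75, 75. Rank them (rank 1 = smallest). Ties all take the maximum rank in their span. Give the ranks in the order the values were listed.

2, 5, 2, 5, 5

Sorted (ascending): 47, 47, 75, 75, 75
The 2 values of 47 occupy positions 1–2 → each gets rank 2.
The 3 values of 75 occupy positions 3–5 → each gets rank 5.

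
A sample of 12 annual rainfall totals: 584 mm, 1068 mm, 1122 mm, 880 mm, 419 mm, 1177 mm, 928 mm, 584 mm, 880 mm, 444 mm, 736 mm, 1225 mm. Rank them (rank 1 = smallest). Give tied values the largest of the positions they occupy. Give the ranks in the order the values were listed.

Sorted (ascending): 419, 444, 584, 584, 736, 880, 880, 928, 1068, 1122, 1177, 1225
The 2 values of 584 occupy positions 3–4 → each gets rank 4.
The 2 values of 880 occupy positions 6–7 → each gets rank 7.

4, 9, 10, 7, 1, 11, 8, 4, 7, 2, 5, 12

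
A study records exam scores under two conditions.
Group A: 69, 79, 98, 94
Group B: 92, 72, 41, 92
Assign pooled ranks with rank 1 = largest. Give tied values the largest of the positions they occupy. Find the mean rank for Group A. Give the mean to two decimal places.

3.75

Sorted (descending): 98, 94, 92, 92, 79, 72, 69, 41
The 2 values of 92 occupy positions 3–4 → each gets rank 4.
Group A values → pooled ranks: 69→7, 79→5, 98→1, 94→2
Mean rank = (7 + 5 + 1 + 2) / 4 = 3.75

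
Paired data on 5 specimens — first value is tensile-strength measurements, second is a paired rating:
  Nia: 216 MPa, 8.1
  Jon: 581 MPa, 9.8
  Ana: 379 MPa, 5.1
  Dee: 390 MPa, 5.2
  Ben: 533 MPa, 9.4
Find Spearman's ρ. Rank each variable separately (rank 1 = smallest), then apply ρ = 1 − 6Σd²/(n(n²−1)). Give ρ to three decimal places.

0.700

Ranks of variable 1: 1, 5, 2, 3, 4
Ranks of variable 2: 3, 5, 1, 2, 4
d = r₁ − r₂: -2, 0, 1, 1, 0
d²: 4, 0, 1, 1, 0; Σd² = 6
ρ = 1 − 6·6/(5·24) = 1 − 36/120 = 0.700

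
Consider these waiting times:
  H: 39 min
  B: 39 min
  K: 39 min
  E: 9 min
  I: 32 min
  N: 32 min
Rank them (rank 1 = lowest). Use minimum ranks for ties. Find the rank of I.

2

Sorted (ascending): 9, 32, 32, 39, 39, 39
The 2 values of 32 occupy positions 2–3 → each gets rank 2.
The 3 values of 39 occupy positions 4–6 → each gets rank 4.
I has value 32 min → rank 2.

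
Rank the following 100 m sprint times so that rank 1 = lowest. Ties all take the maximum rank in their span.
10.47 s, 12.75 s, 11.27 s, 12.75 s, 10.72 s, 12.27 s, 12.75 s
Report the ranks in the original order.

Sorted (ascending): 10.47, 10.72, 11.27, 12.27, 12.75, 12.75, 12.75
The 3 values of 12.75 occupy positions 5–7 → each gets rank 7.

1, 7, 3, 7, 2, 4, 7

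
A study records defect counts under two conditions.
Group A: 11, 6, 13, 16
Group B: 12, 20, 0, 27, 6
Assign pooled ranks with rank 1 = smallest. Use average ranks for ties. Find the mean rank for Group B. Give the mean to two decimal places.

Sorted (ascending): 0, 6, 6, 11, 12, 13, 16, 20, 27
The 2 values of 6 occupy positions 2–3 → average rank (2+3)/2 = 2.5.
Group B values → pooled ranks: 12→5, 20→8, 0→1, 27→9, 6→2.5
Mean rank = (5 + 8 + 1 + 9 + 2.5) / 5 = 5.10

5.10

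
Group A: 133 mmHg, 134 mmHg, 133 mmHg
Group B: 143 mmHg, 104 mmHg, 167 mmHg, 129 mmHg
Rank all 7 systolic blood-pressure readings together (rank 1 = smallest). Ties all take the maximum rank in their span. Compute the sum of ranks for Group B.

Sorted (ascending): 104, 129, 133, 133, 134, 143, 167
The 2 values of 133 occupy positions 3–4 → each gets rank 4.
Group B values → pooled ranks: 143→6, 104→1, 167→7, 129→2
Rank sum = 6 + 1 + 7 + 2 = 16

16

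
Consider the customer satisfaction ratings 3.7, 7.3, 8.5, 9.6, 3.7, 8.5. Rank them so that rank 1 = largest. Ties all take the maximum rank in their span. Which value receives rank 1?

Sorted (descending): 9.6, 8.5, 8.5, 7.3, 3.7, 3.7
The 2 values of 8.5 occupy positions 2–3 → each gets rank 3.
The 2 values of 3.7 occupy positions 5–6 → each gets rank 6.
Rank 1 → value 9.6.

9.6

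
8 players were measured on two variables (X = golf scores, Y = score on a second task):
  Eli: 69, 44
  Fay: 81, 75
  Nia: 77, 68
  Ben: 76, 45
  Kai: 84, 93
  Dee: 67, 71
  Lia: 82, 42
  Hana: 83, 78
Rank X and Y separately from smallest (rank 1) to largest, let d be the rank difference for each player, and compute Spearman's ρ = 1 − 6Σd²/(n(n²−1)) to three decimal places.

Ranks of variable 1: 2, 5, 4, 3, 8, 1, 6, 7
Ranks of variable 2: 2, 6, 4, 3, 8, 5, 1, 7
d = r₁ − r₂: 0, -1, 0, 0, 0, -4, 5, 0
d²: 0, 1, 0, 0, 0, 16, 25, 0; Σd² = 42
ρ = 1 − 6·42/(8·63) = 1 − 252/504 = 0.500

0.500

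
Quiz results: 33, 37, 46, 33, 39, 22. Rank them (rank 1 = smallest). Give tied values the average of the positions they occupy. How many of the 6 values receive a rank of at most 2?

Sorted (ascending): 22, 33, 33, 37, 39, 46
The 2 values of 33 occupy positions 2–3 → average rank (2+3)/2 = 2.5.
Ranks ≤ 2: {1} → 1 value.

1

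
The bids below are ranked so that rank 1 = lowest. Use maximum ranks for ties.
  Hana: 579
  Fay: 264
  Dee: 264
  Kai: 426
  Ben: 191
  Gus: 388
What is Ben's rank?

Sorted (ascending): 191, 264, 264, 388, 426, 579
The 2 values of 264 occupy positions 2–3 → each gets rank 3.
Ben has value 191 → rank 1.

1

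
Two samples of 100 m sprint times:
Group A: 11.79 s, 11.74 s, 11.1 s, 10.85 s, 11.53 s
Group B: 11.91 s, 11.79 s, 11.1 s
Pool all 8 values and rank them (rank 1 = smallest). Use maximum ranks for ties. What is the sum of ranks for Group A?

Sorted (ascending): 10.85, 11.1, 11.1, 11.53, 11.74, 11.79, 11.79, 11.91
The 2 values of 11.1 occupy positions 2–3 → each gets rank 3.
The 2 values of 11.79 occupy positions 6–7 → each gets rank 7.
Group A values → pooled ranks: 11.79→7, 11.74→5, 11.1→3, 10.85→1, 11.53→4
Rank sum = 7 + 5 + 3 + 1 + 4 = 20

20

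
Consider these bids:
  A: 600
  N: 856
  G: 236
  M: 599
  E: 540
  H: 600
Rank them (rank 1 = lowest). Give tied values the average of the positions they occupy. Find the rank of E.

Sorted (ascending): 236, 540, 599, 600, 600, 856
The 2 values of 600 occupy positions 4–5 → average rank (4+5)/2 = 4.5.
E has value 540 → rank 2.

2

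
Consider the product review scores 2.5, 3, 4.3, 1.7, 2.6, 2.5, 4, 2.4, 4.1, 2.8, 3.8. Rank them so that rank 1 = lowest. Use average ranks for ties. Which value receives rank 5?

2.6

Sorted (ascending): 1.7, 2.4, 2.5, 2.5, 2.6, 2.8, 3, 3.8, 4, 4.1, 4.3
The 2 values of 2.5 occupy positions 3–4 → average rank (3+4)/2 = 3.5.
Rank 5 → value 2.6.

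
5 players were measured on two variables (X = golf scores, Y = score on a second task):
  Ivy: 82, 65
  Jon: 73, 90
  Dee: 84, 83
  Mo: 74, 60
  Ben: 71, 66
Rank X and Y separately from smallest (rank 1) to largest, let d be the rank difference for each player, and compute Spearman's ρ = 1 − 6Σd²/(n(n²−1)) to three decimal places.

Ranks of variable 1: 4, 2, 5, 3, 1
Ranks of variable 2: 2, 5, 4, 1, 3
d = r₁ − r₂: 2, -3, 1, 2, -2
d²: 4, 9, 1, 4, 4; Σd² = 22
ρ = 1 − 6·22/(5·24) = 1 − 132/120 = -0.100

-0.100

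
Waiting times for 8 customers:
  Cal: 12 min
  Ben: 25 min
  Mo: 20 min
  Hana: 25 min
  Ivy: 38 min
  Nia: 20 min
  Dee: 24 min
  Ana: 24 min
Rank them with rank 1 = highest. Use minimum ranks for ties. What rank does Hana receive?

Sorted (descending): 38, 25, 25, 24, 24, 20, 20, 12
The 2 values of 25 occupy positions 2–3 → each gets rank 2.
The 2 values of 24 occupy positions 4–5 → each gets rank 4.
The 2 values of 20 occupy positions 6–7 → each gets rank 6.
Hana has value 25 min → rank 2.

2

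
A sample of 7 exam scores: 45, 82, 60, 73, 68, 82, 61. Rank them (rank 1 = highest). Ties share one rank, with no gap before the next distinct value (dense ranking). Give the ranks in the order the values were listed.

6, 1, 5, 2, 3, 1, 4

Sorted (descending): 82, 82, 73, 68, 61, 60, 45
The 2 values of 82 share dense rank 1.
Remaining distinct values take the next consecutive integers.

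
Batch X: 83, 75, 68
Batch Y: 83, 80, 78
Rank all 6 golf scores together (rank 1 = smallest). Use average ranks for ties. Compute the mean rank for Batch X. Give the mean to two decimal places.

2.83

Sorted (ascending): 68, 75, 78, 80, 83, 83
The 2 values of 83 occupy positions 5–6 → average rank (5+6)/2 = 5.5.
Batch X values → pooled ranks: 83→5.5, 75→2, 68→1
Mean rank = (5.5 + 2 + 1) / 3 = 2.83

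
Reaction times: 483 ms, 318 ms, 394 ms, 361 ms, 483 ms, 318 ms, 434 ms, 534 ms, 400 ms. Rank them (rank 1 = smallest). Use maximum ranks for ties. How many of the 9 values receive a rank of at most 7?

6

Sorted (ascending): 318, 318, 361, 394, 400, 434, 483, 483, 534
The 2 values of 318 occupy positions 1–2 → each gets rank 2.
The 2 values of 483 occupy positions 7–8 → each gets rank 8.
Ranks ≤ 7: {2, 2, 3, 4, 5, 6} → 6 values.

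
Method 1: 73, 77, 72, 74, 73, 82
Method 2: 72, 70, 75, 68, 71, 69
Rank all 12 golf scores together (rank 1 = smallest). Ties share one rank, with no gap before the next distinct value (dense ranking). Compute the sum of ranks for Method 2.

23

Sorted (ascending): 68, 69, 70, 71, 72, 72, 73, 73, 74, 75, 77, 82
The 2 values of 72 share dense rank 5.
The 2 values of 73 share dense rank 6.
Remaining distinct values take the next consecutive integers.
Method 2 values → pooled ranks: 72→5, 70→3, 75→8, 68→1, 71→4, 69→2
Rank sum = 5 + 3 + 8 + 1 + 4 + 2 = 23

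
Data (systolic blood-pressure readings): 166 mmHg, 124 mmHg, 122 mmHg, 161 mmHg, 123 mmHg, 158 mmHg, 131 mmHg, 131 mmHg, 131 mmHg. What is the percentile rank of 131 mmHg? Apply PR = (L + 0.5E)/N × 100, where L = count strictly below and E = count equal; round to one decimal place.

N = 9.
Strictly below 131: 3. Equal to 131: 3.
PR = (3 + 0.5·3)/9 × 100 = 50.0

50.0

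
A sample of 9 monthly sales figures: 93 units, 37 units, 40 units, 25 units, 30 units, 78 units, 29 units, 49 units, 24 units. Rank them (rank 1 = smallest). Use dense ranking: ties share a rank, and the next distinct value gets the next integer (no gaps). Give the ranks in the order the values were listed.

Sorted (ascending): 24, 25, 29, 30, 37, 40, 49, 78, 93
No ties — each value takes its position as its rank.

9, 5, 6, 2, 4, 8, 3, 7, 1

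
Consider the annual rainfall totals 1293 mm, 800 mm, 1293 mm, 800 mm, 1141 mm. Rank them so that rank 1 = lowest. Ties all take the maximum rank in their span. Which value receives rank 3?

Sorted (ascending): 800, 800, 1141, 1293, 1293
The 2 values of 800 occupy positions 1–2 → each gets rank 2.
The 2 values of 1293 occupy positions 4–5 → each gets rank 5.
Rank 3 → value 1141.

1141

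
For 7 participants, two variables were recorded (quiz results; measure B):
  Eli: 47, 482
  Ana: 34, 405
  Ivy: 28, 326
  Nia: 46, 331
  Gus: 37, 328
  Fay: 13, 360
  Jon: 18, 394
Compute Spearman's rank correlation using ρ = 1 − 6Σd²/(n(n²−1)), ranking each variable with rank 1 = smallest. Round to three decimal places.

0.214

Ranks of variable 1: 7, 4, 3, 6, 5, 1, 2
Ranks of variable 2: 7, 6, 1, 3, 2, 4, 5
d = r₁ − r₂: 0, -2, 2, 3, 3, -3, -3
d²: 0, 4, 4, 9, 9, 9, 9; Σd² = 44
ρ = 1 − 6·44/(7·48) = 1 − 264/336 = 0.214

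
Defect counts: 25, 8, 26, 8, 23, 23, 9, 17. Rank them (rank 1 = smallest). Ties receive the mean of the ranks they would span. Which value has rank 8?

Sorted (ascending): 8, 8, 9, 17, 23, 23, 25, 26
The 2 values of 8 occupy positions 1–2 → average rank (1+2)/2 = 1.5.
The 2 values of 23 occupy positions 5–6 → average rank (5+6)/2 = 5.5.
Rank 8 → value 26.

26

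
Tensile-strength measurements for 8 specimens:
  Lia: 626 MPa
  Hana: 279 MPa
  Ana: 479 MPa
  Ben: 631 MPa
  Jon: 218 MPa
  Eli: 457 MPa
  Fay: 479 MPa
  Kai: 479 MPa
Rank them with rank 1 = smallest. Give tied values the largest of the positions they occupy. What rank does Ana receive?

Sorted (ascending): 218, 279, 457, 479, 479, 479, 626, 631
The 3 values of 479 occupy positions 4–6 → each gets rank 6.
Ana has value 479 MPa → rank 6.

6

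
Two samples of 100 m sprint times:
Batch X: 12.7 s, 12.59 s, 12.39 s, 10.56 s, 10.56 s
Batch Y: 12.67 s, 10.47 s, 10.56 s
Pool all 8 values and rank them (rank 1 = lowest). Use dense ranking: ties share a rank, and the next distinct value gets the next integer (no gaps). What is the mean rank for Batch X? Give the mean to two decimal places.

Sorted (ascending): 10.47, 10.56, 10.56, 10.56, 12.39, 12.59, 12.67, 12.7
The 3 values of 10.56 share dense rank 2.
Remaining distinct values take the next consecutive integers.
Batch X values → pooled ranks: 12.7→6, 12.59→4, 12.39→3, 10.56→2, 10.56→2
Mean rank = (6 + 4 + 3 + 2 + 2) / 5 = 3.40

3.40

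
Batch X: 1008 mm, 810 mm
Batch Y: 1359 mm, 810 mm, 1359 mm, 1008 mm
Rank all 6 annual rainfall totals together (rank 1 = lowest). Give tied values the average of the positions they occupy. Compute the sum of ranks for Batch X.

5

Sorted (ascending): 810, 810, 1008, 1008, 1359, 1359
The 2 values of 810 occupy positions 1–2 → average rank (1+2)/2 = 1.5.
The 2 values of 1008 occupy positions 3–4 → average rank (3+4)/2 = 3.5.
The 2 values of 1359 occupy positions 5–6 → average rank (5+6)/2 = 5.5.
Batch X values → pooled ranks: 1008→3.5, 810→1.5
Rank sum = 3.5 + 1.5 = 5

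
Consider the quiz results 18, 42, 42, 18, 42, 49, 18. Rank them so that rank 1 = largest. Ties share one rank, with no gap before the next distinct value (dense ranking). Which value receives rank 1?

Sorted (descending): 49, 42, 42, 42, 18, 18, 18
The 3 values of 42 share dense rank 2.
The 3 values of 18 share dense rank 3.
Remaining distinct values take the next consecutive integers.
Rank 1 → value 49.

49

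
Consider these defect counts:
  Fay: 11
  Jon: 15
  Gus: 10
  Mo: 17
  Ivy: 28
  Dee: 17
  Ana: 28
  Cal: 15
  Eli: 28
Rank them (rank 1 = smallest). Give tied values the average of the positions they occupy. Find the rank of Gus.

1

Sorted (ascending): 10, 11, 15, 15, 17, 17, 28, 28, 28
The 2 values of 15 occupy positions 3–4 → average rank (3+4)/2 = 3.5.
The 2 values of 17 occupy positions 5–6 → average rank (5+6)/2 = 5.5.
The 3 values of 28 occupy positions 7–9 → average rank 8.
Gus has value 10 → rank 1.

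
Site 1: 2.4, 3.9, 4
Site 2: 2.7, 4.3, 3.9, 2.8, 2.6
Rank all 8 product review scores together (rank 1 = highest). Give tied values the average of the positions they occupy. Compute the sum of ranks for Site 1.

Sorted (descending): 4.3, 4, 3.9, 3.9, 2.8, 2.7, 2.6, 2.4
The 2 values of 3.9 occupy positions 3–4 → average rank (3+4)/2 = 3.5.
Site 1 values → pooled ranks: 2.4→8, 3.9→3.5, 4→2
Rank sum = 8 + 3.5 + 2 = 13.5

13.5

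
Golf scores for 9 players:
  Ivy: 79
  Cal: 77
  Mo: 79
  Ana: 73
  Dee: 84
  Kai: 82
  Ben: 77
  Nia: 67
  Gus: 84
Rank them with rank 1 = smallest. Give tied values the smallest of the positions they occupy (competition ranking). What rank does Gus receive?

8

Sorted (ascending): 67, 73, 77, 77, 79, 79, 82, 84, 84
The 2 values of 77 occupy positions 3–4 → each gets rank 3.
The 2 values of 79 occupy positions 5–6 → each gets rank 5.
The 2 values of 84 occupy positions 8–9 → each gets rank 8.
Gus has value 84 → rank 8.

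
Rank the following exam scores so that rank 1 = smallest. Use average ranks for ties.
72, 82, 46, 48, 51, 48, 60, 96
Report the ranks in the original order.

Sorted (ascending): 46, 48, 48, 51, 60, 72, 82, 96
The 2 values of 48 occupy positions 2–3 → average rank (2+3)/2 = 2.5.

6, 7, 1, 2.5, 4, 2.5, 5, 8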